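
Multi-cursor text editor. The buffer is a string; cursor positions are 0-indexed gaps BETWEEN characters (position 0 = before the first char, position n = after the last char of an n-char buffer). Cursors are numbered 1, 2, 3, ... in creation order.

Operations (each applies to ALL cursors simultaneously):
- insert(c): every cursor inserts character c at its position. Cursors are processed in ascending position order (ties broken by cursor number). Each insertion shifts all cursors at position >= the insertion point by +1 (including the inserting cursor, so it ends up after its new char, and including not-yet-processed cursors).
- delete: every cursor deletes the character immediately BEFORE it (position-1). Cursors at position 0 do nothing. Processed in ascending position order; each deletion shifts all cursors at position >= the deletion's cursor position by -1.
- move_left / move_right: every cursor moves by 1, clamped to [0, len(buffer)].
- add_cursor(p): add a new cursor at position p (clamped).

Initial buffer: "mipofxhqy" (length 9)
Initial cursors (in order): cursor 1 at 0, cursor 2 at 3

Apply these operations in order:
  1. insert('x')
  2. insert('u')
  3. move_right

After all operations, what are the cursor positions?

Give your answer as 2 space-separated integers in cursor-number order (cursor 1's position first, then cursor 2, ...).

Answer: 3 8

Derivation:
After op 1 (insert('x')): buffer="xmipxofxhqy" (len 11), cursors c1@1 c2@5, authorship 1...2......
After op 2 (insert('u')): buffer="xumipxuofxhqy" (len 13), cursors c1@2 c2@7, authorship 11...22......
After op 3 (move_right): buffer="xumipxuofxhqy" (len 13), cursors c1@3 c2@8, authorship 11...22......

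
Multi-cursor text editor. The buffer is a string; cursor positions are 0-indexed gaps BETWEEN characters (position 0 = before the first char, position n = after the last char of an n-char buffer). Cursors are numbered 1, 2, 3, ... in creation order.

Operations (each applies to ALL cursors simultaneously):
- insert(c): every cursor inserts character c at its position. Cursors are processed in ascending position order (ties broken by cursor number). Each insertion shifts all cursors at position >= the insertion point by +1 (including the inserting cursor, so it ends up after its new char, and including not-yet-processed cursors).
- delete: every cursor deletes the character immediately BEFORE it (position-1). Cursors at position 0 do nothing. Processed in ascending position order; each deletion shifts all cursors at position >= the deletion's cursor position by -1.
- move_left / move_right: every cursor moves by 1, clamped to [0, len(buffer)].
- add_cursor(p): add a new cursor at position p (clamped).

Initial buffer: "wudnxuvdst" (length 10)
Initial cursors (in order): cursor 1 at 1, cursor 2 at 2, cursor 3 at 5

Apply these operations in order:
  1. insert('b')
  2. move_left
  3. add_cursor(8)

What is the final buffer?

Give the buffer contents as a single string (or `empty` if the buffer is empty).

After op 1 (insert('b')): buffer="wbubdnxbuvdst" (len 13), cursors c1@2 c2@4 c3@8, authorship .1.2...3.....
After op 2 (move_left): buffer="wbubdnxbuvdst" (len 13), cursors c1@1 c2@3 c3@7, authorship .1.2...3.....
After op 3 (add_cursor(8)): buffer="wbubdnxbuvdst" (len 13), cursors c1@1 c2@3 c3@7 c4@8, authorship .1.2...3.....

Answer: wbubdnxbuvdst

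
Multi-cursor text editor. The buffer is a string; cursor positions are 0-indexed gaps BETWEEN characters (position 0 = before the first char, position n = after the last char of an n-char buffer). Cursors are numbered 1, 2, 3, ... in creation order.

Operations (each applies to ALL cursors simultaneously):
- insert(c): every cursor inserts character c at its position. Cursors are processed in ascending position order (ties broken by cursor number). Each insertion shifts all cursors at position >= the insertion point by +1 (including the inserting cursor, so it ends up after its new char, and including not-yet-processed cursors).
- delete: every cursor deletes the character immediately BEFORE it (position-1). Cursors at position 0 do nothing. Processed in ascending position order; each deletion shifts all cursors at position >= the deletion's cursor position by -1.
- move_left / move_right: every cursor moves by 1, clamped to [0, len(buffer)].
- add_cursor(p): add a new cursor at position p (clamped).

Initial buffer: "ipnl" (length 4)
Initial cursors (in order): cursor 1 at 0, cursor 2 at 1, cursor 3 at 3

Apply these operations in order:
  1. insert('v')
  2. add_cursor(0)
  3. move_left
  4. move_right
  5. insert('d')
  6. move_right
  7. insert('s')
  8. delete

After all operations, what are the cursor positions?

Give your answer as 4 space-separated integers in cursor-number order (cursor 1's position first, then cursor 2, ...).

After op 1 (insert('v')): buffer="vivpnvl" (len 7), cursors c1@1 c2@3 c3@6, authorship 1.2..3.
After op 2 (add_cursor(0)): buffer="vivpnvl" (len 7), cursors c4@0 c1@1 c2@3 c3@6, authorship 1.2..3.
After op 3 (move_left): buffer="vivpnvl" (len 7), cursors c1@0 c4@0 c2@2 c3@5, authorship 1.2..3.
After op 4 (move_right): buffer="vivpnvl" (len 7), cursors c1@1 c4@1 c2@3 c3@6, authorship 1.2..3.
After op 5 (insert('d')): buffer="vddivdpnvdl" (len 11), cursors c1@3 c4@3 c2@6 c3@10, authorship 114.22..33.
After op 6 (move_right): buffer="vddivdpnvdl" (len 11), cursors c1@4 c4@4 c2@7 c3@11, authorship 114.22..33.
After op 7 (insert('s')): buffer="vddissvdpsnvdls" (len 15), cursors c1@6 c4@6 c2@10 c3@15, authorship 114.1422.2.33.3
After op 8 (delete): buffer="vddivdpnvdl" (len 11), cursors c1@4 c4@4 c2@7 c3@11, authorship 114.22..33.

Answer: 4 7 11 4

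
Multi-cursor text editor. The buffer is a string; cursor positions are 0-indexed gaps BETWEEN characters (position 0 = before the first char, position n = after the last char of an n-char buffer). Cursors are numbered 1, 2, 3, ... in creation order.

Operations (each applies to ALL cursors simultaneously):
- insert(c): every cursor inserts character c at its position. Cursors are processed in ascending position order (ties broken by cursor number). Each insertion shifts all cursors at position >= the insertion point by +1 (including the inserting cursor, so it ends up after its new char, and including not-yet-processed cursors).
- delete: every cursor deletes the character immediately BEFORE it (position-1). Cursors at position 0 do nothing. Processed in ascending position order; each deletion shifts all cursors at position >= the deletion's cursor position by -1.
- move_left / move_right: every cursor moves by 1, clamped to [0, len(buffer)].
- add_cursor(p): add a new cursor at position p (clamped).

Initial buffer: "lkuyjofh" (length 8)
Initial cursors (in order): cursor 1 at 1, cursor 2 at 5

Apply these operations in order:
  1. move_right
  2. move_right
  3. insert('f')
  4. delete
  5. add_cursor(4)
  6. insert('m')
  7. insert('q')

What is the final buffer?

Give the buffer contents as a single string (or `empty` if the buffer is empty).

Answer: lkumqymqjofmqh

Derivation:
After op 1 (move_right): buffer="lkuyjofh" (len 8), cursors c1@2 c2@6, authorship ........
After op 2 (move_right): buffer="lkuyjofh" (len 8), cursors c1@3 c2@7, authorship ........
After op 3 (insert('f')): buffer="lkufyjoffh" (len 10), cursors c1@4 c2@9, authorship ...1....2.
After op 4 (delete): buffer="lkuyjofh" (len 8), cursors c1@3 c2@7, authorship ........
After op 5 (add_cursor(4)): buffer="lkuyjofh" (len 8), cursors c1@3 c3@4 c2@7, authorship ........
After op 6 (insert('m')): buffer="lkumymjofmh" (len 11), cursors c1@4 c3@6 c2@10, authorship ...1.3...2.
After op 7 (insert('q')): buffer="lkumqymqjofmqh" (len 14), cursors c1@5 c3@8 c2@13, authorship ...11.33...22.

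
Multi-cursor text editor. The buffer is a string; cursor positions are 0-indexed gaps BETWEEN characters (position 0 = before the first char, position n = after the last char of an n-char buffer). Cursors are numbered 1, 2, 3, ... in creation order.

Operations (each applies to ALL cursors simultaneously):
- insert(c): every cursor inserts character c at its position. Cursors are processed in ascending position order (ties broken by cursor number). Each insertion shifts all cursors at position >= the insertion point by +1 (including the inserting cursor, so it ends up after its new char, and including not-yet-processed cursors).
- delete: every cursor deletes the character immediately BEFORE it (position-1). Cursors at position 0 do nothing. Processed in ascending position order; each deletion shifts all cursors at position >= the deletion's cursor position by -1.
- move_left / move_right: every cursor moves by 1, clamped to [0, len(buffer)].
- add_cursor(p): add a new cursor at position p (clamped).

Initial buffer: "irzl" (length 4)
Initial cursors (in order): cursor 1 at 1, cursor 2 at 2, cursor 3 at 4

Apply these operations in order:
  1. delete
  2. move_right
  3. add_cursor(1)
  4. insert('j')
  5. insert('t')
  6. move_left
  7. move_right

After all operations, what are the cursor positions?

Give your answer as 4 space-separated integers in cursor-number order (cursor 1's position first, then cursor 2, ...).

Answer: 9 9 9 9

Derivation:
After op 1 (delete): buffer="z" (len 1), cursors c1@0 c2@0 c3@1, authorship .
After op 2 (move_right): buffer="z" (len 1), cursors c1@1 c2@1 c3@1, authorship .
After op 3 (add_cursor(1)): buffer="z" (len 1), cursors c1@1 c2@1 c3@1 c4@1, authorship .
After op 4 (insert('j')): buffer="zjjjj" (len 5), cursors c1@5 c2@5 c3@5 c4@5, authorship .1234
After op 5 (insert('t')): buffer="zjjjjtttt" (len 9), cursors c1@9 c2@9 c3@9 c4@9, authorship .12341234
After op 6 (move_left): buffer="zjjjjtttt" (len 9), cursors c1@8 c2@8 c3@8 c4@8, authorship .12341234
After op 7 (move_right): buffer="zjjjjtttt" (len 9), cursors c1@9 c2@9 c3@9 c4@9, authorship .12341234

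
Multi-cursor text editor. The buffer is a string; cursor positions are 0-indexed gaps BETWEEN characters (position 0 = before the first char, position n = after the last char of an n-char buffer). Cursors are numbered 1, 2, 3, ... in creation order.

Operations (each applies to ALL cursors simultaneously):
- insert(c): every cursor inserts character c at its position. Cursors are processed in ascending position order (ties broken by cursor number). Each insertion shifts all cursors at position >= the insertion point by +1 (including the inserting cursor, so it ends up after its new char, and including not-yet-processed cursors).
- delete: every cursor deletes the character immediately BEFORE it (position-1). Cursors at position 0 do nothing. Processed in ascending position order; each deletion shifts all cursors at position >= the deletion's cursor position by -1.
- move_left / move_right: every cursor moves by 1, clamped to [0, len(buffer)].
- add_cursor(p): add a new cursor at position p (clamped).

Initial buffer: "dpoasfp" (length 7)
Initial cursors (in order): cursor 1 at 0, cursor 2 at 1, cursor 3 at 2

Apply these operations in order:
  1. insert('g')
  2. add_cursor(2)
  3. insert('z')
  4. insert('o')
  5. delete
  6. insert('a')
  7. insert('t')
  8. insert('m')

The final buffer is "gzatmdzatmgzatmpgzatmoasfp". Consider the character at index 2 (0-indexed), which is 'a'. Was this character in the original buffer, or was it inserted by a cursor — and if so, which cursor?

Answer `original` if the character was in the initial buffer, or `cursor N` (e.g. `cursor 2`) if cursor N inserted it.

Answer: cursor 1

Derivation:
After op 1 (insert('g')): buffer="gdgpgoasfp" (len 10), cursors c1@1 c2@3 c3@5, authorship 1.2.3.....
After op 2 (add_cursor(2)): buffer="gdgpgoasfp" (len 10), cursors c1@1 c4@2 c2@3 c3@5, authorship 1.2.3.....
After op 3 (insert('z')): buffer="gzdzgzpgzoasfp" (len 14), cursors c1@2 c4@4 c2@6 c3@9, authorship 11.422.33.....
After op 4 (insert('o')): buffer="gzodzogzopgzooasfp" (len 18), cursors c1@3 c4@6 c2@9 c3@13, authorship 111.44222.333.....
After op 5 (delete): buffer="gzdzgzpgzoasfp" (len 14), cursors c1@2 c4@4 c2@6 c3@9, authorship 11.422.33.....
After op 6 (insert('a')): buffer="gzadzagzapgzaoasfp" (len 18), cursors c1@3 c4@6 c2@9 c3@13, authorship 111.44222.333.....
After op 7 (insert('t')): buffer="gzatdzatgzatpgzatoasfp" (len 22), cursors c1@4 c4@8 c2@12 c3@17, authorship 1111.4442222.3333.....
After op 8 (insert('m')): buffer="gzatmdzatmgzatmpgzatmoasfp" (len 26), cursors c1@5 c4@10 c2@15 c3@21, authorship 11111.444422222.33333.....
Authorship (.=original, N=cursor N): 1 1 1 1 1 . 4 4 4 4 2 2 2 2 2 . 3 3 3 3 3 . . . . .
Index 2: author = 1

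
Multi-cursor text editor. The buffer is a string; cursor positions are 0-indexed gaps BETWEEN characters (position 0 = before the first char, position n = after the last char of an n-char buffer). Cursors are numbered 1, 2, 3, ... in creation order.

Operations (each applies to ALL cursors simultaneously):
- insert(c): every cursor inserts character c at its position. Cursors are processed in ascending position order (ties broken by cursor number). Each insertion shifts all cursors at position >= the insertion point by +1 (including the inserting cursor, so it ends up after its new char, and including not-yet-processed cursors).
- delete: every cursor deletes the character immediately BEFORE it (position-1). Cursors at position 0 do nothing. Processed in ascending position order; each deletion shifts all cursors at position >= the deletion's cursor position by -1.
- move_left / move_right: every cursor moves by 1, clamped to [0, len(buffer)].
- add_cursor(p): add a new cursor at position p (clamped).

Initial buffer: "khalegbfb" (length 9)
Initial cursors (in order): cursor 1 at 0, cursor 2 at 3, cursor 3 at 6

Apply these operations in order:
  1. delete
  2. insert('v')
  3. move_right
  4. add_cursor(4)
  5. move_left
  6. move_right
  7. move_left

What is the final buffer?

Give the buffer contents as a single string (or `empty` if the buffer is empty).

After op 1 (delete): buffer="khlebfb" (len 7), cursors c1@0 c2@2 c3@4, authorship .......
After op 2 (insert('v')): buffer="vkhvlevbfb" (len 10), cursors c1@1 c2@4 c3@7, authorship 1..2..3...
After op 3 (move_right): buffer="vkhvlevbfb" (len 10), cursors c1@2 c2@5 c3@8, authorship 1..2..3...
After op 4 (add_cursor(4)): buffer="vkhvlevbfb" (len 10), cursors c1@2 c4@4 c2@5 c3@8, authorship 1..2..3...
After op 5 (move_left): buffer="vkhvlevbfb" (len 10), cursors c1@1 c4@3 c2@4 c3@7, authorship 1..2..3...
After op 6 (move_right): buffer="vkhvlevbfb" (len 10), cursors c1@2 c4@4 c2@5 c3@8, authorship 1..2..3...
After op 7 (move_left): buffer="vkhvlevbfb" (len 10), cursors c1@1 c4@3 c2@4 c3@7, authorship 1..2..3...

Answer: vkhvlevbfb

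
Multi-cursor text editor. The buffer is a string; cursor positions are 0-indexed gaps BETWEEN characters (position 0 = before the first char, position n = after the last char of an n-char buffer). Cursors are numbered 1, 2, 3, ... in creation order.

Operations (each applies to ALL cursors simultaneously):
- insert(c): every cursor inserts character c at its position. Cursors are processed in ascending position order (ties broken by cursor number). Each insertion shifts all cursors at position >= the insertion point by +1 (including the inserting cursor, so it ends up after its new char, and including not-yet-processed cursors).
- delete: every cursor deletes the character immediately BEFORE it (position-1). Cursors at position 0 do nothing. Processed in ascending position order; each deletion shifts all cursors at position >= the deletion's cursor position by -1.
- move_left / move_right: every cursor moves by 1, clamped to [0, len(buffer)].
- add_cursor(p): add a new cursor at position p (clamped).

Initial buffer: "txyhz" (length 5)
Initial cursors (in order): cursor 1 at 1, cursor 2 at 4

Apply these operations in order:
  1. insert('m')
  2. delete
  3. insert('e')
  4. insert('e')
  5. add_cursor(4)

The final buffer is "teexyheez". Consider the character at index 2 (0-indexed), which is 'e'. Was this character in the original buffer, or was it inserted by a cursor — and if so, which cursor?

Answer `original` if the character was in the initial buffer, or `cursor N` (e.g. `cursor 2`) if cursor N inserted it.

Answer: cursor 1

Derivation:
After op 1 (insert('m')): buffer="tmxyhmz" (len 7), cursors c1@2 c2@6, authorship .1...2.
After op 2 (delete): buffer="txyhz" (len 5), cursors c1@1 c2@4, authorship .....
After op 3 (insert('e')): buffer="texyhez" (len 7), cursors c1@2 c2@6, authorship .1...2.
After op 4 (insert('e')): buffer="teexyheez" (len 9), cursors c1@3 c2@8, authorship .11...22.
After op 5 (add_cursor(4)): buffer="teexyheez" (len 9), cursors c1@3 c3@4 c2@8, authorship .11...22.
Authorship (.=original, N=cursor N): . 1 1 . . . 2 2 .
Index 2: author = 1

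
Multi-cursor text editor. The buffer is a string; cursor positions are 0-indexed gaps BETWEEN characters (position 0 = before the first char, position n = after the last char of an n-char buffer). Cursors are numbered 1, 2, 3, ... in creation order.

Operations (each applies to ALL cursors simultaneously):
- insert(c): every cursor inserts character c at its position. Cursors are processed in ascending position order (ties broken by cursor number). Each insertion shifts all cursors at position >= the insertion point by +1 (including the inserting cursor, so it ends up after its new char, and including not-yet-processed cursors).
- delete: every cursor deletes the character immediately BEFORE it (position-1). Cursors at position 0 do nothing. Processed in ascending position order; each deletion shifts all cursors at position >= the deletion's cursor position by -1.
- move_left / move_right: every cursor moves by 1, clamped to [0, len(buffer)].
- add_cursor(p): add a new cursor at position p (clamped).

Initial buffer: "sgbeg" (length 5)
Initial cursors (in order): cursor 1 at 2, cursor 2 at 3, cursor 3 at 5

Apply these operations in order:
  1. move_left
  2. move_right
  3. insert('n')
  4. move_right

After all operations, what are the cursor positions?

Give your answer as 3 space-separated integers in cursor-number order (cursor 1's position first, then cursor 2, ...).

After op 1 (move_left): buffer="sgbeg" (len 5), cursors c1@1 c2@2 c3@4, authorship .....
After op 2 (move_right): buffer="sgbeg" (len 5), cursors c1@2 c2@3 c3@5, authorship .....
After op 3 (insert('n')): buffer="sgnbnegn" (len 8), cursors c1@3 c2@5 c3@8, authorship ..1.2..3
After op 4 (move_right): buffer="sgnbnegn" (len 8), cursors c1@4 c2@6 c3@8, authorship ..1.2..3

Answer: 4 6 8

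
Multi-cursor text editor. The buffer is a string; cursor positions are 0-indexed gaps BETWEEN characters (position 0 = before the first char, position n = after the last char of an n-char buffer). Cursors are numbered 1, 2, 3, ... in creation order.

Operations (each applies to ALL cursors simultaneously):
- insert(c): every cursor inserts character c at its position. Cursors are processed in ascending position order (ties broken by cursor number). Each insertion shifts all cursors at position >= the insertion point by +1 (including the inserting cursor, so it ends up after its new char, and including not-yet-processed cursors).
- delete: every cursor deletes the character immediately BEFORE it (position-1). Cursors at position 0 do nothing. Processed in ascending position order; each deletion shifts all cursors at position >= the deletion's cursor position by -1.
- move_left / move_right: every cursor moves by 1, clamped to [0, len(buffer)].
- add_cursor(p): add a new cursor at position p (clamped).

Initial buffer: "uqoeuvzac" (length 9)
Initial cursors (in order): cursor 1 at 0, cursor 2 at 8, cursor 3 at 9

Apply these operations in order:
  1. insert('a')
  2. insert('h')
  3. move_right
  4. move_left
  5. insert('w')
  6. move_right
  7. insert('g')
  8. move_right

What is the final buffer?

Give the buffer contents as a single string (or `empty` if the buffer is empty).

After op 1 (insert('a')): buffer="auqoeuvzaaca" (len 12), cursors c1@1 c2@10 c3@12, authorship 1........2.3
After op 2 (insert('h')): buffer="ahuqoeuvzaahcah" (len 15), cursors c1@2 c2@12 c3@15, authorship 11........22.33
After op 3 (move_right): buffer="ahuqoeuvzaahcah" (len 15), cursors c1@3 c2@13 c3@15, authorship 11........22.33
After op 4 (move_left): buffer="ahuqoeuvzaahcah" (len 15), cursors c1@2 c2@12 c3@14, authorship 11........22.33
After op 5 (insert('w')): buffer="ahwuqoeuvzaahwcawh" (len 18), cursors c1@3 c2@14 c3@17, authorship 111........222.333
After op 6 (move_right): buffer="ahwuqoeuvzaahwcawh" (len 18), cursors c1@4 c2@15 c3@18, authorship 111........222.333
After op 7 (insert('g')): buffer="ahwugqoeuvzaahwcgawhg" (len 21), cursors c1@5 c2@17 c3@21, authorship 111.1.......222.23333
After op 8 (move_right): buffer="ahwugqoeuvzaahwcgawhg" (len 21), cursors c1@6 c2@18 c3@21, authorship 111.1.......222.23333

Answer: ahwugqoeuvzaahwcgawhg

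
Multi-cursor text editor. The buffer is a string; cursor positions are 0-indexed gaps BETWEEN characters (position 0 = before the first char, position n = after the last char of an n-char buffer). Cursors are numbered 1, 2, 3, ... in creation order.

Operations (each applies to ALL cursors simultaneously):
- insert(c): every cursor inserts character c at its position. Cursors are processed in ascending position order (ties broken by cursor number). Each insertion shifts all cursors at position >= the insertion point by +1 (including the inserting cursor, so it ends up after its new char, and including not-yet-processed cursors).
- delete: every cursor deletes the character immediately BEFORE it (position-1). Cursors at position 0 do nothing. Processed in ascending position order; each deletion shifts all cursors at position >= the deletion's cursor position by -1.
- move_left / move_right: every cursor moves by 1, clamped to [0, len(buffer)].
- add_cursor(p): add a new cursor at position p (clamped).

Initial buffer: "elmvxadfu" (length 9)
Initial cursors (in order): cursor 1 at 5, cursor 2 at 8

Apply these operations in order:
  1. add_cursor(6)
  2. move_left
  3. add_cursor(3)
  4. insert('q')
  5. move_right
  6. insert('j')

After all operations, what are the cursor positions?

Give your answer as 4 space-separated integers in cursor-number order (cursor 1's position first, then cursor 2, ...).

After op 1 (add_cursor(6)): buffer="elmvxadfu" (len 9), cursors c1@5 c3@6 c2@8, authorship .........
After op 2 (move_left): buffer="elmvxadfu" (len 9), cursors c1@4 c3@5 c2@7, authorship .........
After op 3 (add_cursor(3)): buffer="elmvxadfu" (len 9), cursors c4@3 c1@4 c3@5 c2@7, authorship .........
After op 4 (insert('q')): buffer="elmqvqxqadqfu" (len 13), cursors c4@4 c1@6 c3@8 c2@11, authorship ...4.1.3..2..
After op 5 (move_right): buffer="elmqvqxqadqfu" (len 13), cursors c4@5 c1@7 c3@9 c2@12, authorship ...4.1.3..2..
After op 6 (insert('j')): buffer="elmqvjqxjqajdqfju" (len 17), cursors c4@6 c1@9 c3@12 c2@16, authorship ...4.41.13.3.2.2.

Answer: 9 16 12 6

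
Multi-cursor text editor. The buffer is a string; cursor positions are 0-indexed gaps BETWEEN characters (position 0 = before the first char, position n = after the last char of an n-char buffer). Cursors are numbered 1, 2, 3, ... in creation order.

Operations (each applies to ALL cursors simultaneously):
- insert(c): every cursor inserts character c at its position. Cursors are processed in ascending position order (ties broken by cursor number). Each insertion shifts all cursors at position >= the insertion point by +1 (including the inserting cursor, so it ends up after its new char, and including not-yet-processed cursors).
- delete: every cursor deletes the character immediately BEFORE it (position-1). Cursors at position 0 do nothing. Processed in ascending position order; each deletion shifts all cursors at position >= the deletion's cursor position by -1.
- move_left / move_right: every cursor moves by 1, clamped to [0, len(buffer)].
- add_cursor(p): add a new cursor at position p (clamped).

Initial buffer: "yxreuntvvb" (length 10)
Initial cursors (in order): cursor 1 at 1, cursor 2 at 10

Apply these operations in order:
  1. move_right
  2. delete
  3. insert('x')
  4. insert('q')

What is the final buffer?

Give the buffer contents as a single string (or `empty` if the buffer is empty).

After op 1 (move_right): buffer="yxreuntvvb" (len 10), cursors c1@2 c2@10, authorship ..........
After op 2 (delete): buffer="yreuntvv" (len 8), cursors c1@1 c2@8, authorship ........
After op 3 (insert('x')): buffer="yxreuntvvx" (len 10), cursors c1@2 c2@10, authorship .1.......2
After op 4 (insert('q')): buffer="yxqreuntvvxq" (len 12), cursors c1@3 c2@12, authorship .11.......22

Answer: yxqreuntvvxq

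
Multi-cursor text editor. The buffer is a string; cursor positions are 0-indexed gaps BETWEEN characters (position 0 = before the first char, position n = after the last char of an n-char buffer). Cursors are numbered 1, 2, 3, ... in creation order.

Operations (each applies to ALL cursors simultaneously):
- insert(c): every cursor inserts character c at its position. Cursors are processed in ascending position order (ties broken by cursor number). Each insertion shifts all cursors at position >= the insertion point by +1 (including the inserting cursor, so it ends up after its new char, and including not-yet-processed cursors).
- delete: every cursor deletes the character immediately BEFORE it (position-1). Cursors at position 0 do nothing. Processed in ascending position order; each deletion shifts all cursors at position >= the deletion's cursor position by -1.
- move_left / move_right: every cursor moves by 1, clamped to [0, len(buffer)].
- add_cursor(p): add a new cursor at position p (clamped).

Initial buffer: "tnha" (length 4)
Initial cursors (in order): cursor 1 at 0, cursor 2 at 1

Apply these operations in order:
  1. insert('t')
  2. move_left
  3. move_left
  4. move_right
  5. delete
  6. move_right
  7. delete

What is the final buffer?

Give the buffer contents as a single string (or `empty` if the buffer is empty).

After op 1 (insert('t')): buffer="tttnha" (len 6), cursors c1@1 c2@3, authorship 1.2...
After op 2 (move_left): buffer="tttnha" (len 6), cursors c1@0 c2@2, authorship 1.2...
After op 3 (move_left): buffer="tttnha" (len 6), cursors c1@0 c2@1, authorship 1.2...
After op 4 (move_right): buffer="tttnha" (len 6), cursors c1@1 c2@2, authorship 1.2...
After op 5 (delete): buffer="tnha" (len 4), cursors c1@0 c2@0, authorship 2...
After op 6 (move_right): buffer="tnha" (len 4), cursors c1@1 c2@1, authorship 2...
After op 7 (delete): buffer="nha" (len 3), cursors c1@0 c2@0, authorship ...

Answer: nha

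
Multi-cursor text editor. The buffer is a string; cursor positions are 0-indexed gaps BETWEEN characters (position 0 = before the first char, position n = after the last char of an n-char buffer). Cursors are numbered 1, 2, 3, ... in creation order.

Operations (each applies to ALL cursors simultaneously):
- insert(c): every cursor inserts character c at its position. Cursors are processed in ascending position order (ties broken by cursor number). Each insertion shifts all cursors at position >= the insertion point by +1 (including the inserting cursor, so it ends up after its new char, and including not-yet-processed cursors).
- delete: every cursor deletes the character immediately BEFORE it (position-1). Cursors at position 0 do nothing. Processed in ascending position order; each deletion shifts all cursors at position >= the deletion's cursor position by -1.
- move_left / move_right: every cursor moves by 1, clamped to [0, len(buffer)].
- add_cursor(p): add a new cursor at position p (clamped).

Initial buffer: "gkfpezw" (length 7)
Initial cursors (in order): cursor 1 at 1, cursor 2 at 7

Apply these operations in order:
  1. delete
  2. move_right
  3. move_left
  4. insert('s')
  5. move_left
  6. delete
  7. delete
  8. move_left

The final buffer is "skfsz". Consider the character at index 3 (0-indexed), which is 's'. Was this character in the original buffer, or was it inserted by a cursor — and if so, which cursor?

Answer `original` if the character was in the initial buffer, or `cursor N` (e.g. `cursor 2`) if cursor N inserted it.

Answer: cursor 2

Derivation:
After op 1 (delete): buffer="kfpez" (len 5), cursors c1@0 c2@5, authorship .....
After op 2 (move_right): buffer="kfpez" (len 5), cursors c1@1 c2@5, authorship .....
After op 3 (move_left): buffer="kfpez" (len 5), cursors c1@0 c2@4, authorship .....
After op 4 (insert('s')): buffer="skfpesz" (len 7), cursors c1@1 c2@6, authorship 1....2.
After op 5 (move_left): buffer="skfpesz" (len 7), cursors c1@0 c2@5, authorship 1....2.
After op 6 (delete): buffer="skfpsz" (len 6), cursors c1@0 c2@4, authorship 1...2.
After op 7 (delete): buffer="skfsz" (len 5), cursors c1@0 c2@3, authorship 1..2.
After op 8 (move_left): buffer="skfsz" (len 5), cursors c1@0 c2@2, authorship 1..2.
Authorship (.=original, N=cursor N): 1 . . 2 .
Index 3: author = 2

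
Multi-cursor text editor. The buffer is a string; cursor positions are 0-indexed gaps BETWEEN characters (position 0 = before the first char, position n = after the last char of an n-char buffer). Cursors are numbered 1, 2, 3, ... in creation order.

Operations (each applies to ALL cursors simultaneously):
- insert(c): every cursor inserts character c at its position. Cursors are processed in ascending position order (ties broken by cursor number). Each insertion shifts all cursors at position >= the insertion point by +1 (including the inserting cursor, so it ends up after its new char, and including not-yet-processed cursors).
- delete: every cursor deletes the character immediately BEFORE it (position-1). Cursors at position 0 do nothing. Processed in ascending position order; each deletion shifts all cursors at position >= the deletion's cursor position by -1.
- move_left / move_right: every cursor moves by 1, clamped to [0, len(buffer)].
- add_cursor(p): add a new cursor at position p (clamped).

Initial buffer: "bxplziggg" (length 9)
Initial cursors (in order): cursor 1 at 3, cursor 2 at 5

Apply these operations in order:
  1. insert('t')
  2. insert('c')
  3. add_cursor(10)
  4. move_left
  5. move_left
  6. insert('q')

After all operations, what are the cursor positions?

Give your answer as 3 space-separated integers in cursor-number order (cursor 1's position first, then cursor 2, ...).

Answer: 4 9 11

Derivation:
After op 1 (insert('t')): buffer="bxptlztiggg" (len 11), cursors c1@4 c2@7, authorship ...1..2....
After op 2 (insert('c')): buffer="bxptclztciggg" (len 13), cursors c1@5 c2@9, authorship ...11..22....
After op 3 (add_cursor(10)): buffer="bxptclztciggg" (len 13), cursors c1@5 c2@9 c3@10, authorship ...11..22....
After op 4 (move_left): buffer="bxptclztciggg" (len 13), cursors c1@4 c2@8 c3@9, authorship ...11..22....
After op 5 (move_left): buffer="bxptclztciggg" (len 13), cursors c1@3 c2@7 c3@8, authorship ...11..22....
After op 6 (insert('q')): buffer="bxpqtclzqtqciggg" (len 16), cursors c1@4 c2@9 c3@11, authorship ...111..2232....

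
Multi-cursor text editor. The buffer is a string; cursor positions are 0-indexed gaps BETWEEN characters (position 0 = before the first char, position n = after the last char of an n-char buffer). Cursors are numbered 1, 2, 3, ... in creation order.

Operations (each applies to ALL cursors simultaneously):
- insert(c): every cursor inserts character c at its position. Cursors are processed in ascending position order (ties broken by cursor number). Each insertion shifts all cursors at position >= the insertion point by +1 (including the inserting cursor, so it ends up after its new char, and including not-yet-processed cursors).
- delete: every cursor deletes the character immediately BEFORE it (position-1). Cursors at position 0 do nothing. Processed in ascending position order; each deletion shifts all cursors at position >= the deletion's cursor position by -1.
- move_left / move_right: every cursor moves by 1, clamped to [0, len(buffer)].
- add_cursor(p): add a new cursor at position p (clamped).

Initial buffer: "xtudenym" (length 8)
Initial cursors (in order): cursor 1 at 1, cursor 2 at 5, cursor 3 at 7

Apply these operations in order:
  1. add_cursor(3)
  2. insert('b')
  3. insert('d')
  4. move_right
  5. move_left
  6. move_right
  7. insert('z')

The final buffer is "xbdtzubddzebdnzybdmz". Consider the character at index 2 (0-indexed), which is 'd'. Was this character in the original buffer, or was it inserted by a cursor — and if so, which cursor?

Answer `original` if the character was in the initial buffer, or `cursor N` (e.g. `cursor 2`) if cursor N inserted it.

Answer: cursor 1

Derivation:
After op 1 (add_cursor(3)): buffer="xtudenym" (len 8), cursors c1@1 c4@3 c2@5 c3@7, authorship ........
After op 2 (insert('b')): buffer="xbtubdebnybm" (len 12), cursors c1@2 c4@5 c2@8 c3@11, authorship .1..4..2..3.
After op 3 (insert('d')): buffer="xbdtubddebdnybdm" (len 16), cursors c1@3 c4@7 c2@11 c3@15, authorship .11..44..22..33.
After op 4 (move_right): buffer="xbdtubddebdnybdm" (len 16), cursors c1@4 c4@8 c2@12 c3@16, authorship .11..44..22..33.
After op 5 (move_left): buffer="xbdtubddebdnybdm" (len 16), cursors c1@3 c4@7 c2@11 c3@15, authorship .11..44..22..33.
After op 6 (move_right): buffer="xbdtubddebdnybdm" (len 16), cursors c1@4 c4@8 c2@12 c3@16, authorship .11..44..22..33.
After op 7 (insert('z')): buffer="xbdtzubddzebdnzybdmz" (len 20), cursors c1@5 c4@10 c2@15 c3@20, authorship .11.1.44.4.22.2.33.3
Authorship (.=original, N=cursor N): . 1 1 . 1 . 4 4 . 4 . 2 2 . 2 . 3 3 . 3
Index 2: author = 1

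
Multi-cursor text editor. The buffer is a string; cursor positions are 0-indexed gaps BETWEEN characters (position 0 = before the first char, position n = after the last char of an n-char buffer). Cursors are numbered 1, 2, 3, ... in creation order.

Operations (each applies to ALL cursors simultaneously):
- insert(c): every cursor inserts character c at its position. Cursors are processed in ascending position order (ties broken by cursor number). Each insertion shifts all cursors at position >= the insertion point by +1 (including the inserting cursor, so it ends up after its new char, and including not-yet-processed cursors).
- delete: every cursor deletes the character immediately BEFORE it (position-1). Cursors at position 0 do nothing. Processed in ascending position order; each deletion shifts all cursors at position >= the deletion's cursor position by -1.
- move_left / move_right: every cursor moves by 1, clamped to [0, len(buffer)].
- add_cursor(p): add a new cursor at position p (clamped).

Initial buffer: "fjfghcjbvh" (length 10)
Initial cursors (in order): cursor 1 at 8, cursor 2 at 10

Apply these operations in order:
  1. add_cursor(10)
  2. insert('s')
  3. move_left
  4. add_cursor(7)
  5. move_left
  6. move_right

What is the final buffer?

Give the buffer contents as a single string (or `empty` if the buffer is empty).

Answer: fjfghcjbsvhss

Derivation:
After op 1 (add_cursor(10)): buffer="fjfghcjbvh" (len 10), cursors c1@8 c2@10 c3@10, authorship ..........
After op 2 (insert('s')): buffer="fjfghcjbsvhss" (len 13), cursors c1@9 c2@13 c3@13, authorship ........1..23
After op 3 (move_left): buffer="fjfghcjbsvhss" (len 13), cursors c1@8 c2@12 c3@12, authorship ........1..23
After op 4 (add_cursor(7)): buffer="fjfghcjbsvhss" (len 13), cursors c4@7 c1@8 c2@12 c3@12, authorship ........1..23
After op 5 (move_left): buffer="fjfghcjbsvhss" (len 13), cursors c4@6 c1@7 c2@11 c3@11, authorship ........1..23
After op 6 (move_right): buffer="fjfghcjbsvhss" (len 13), cursors c4@7 c1@8 c2@12 c3@12, authorship ........1..23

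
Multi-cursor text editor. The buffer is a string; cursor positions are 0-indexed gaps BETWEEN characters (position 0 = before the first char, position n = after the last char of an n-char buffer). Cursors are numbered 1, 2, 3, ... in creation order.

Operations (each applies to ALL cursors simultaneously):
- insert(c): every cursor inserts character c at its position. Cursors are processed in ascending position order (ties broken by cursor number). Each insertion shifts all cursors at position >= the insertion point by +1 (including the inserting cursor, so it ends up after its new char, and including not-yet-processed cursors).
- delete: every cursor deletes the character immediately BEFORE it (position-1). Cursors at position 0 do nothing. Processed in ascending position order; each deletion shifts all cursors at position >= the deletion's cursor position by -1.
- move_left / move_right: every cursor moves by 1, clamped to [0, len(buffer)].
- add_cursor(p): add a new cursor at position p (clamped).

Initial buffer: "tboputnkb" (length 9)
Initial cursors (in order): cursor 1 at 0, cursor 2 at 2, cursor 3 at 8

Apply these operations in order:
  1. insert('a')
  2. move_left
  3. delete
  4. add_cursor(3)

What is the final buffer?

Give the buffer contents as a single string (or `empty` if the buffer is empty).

After op 1 (insert('a')): buffer="atbaoputnkab" (len 12), cursors c1@1 c2@4 c3@11, authorship 1..2......3.
After op 2 (move_left): buffer="atbaoputnkab" (len 12), cursors c1@0 c2@3 c3@10, authorship 1..2......3.
After op 3 (delete): buffer="ataoputnab" (len 10), cursors c1@0 c2@2 c3@8, authorship 1.2.....3.
After op 4 (add_cursor(3)): buffer="ataoputnab" (len 10), cursors c1@0 c2@2 c4@3 c3@8, authorship 1.2.....3.

Answer: ataoputnab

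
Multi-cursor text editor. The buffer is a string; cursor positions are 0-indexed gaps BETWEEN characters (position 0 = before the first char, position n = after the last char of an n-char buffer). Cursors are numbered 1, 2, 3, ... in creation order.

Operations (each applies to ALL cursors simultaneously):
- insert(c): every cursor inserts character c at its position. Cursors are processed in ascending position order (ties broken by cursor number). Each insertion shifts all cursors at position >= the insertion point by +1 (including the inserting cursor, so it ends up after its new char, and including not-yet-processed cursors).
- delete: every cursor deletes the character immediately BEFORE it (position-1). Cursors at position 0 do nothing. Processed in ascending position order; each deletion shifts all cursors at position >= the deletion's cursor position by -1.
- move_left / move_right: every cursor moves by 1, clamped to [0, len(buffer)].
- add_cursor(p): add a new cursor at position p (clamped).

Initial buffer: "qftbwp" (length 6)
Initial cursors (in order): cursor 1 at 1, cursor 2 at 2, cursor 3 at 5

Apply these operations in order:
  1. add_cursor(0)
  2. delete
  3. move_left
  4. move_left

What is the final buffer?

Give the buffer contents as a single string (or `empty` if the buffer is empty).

Answer: tbp

Derivation:
After op 1 (add_cursor(0)): buffer="qftbwp" (len 6), cursors c4@0 c1@1 c2@2 c3@5, authorship ......
After op 2 (delete): buffer="tbp" (len 3), cursors c1@0 c2@0 c4@0 c3@2, authorship ...
After op 3 (move_left): buffer="tbp" (len 3), cursors c1@0 c2@0 c4@0 c3@1, authorship ...
After op 4 (move_left): buffer="tbp" (len 3), cursors c1@0 c2@0 c3@0 c4@0, authorship ...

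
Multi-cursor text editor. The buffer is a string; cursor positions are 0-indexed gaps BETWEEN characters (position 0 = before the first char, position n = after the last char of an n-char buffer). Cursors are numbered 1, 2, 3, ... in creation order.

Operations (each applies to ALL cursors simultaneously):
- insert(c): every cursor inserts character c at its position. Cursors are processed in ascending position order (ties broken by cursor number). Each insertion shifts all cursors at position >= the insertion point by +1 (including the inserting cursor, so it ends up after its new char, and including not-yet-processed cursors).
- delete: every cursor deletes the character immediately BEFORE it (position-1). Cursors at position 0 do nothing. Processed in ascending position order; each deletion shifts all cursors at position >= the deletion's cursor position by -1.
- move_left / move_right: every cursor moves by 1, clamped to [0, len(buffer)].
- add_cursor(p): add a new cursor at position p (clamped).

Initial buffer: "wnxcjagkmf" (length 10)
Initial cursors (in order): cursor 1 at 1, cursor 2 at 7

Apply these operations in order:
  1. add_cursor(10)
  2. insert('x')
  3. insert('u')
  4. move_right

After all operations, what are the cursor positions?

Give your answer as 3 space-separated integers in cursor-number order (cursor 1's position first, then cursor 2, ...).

Answer: 4 12 16

Derivation:
After op 1 (add_cursor(10)): buffer="wnxcjagkmf" (len 10), cursors c1@1 c2@7 c3@10, authorship ..........
After op 2 (insert('x')): buffer="wxnxcjagxkmfx" (len 13), cursors c1@2 c2@9 c3@13, authorship .1......2...3
After op 3 (insert('u')): buffer="wxunxcjagxukmfxu" (len 16), cursors c1@3 c2@11 c3@16, authorship .11......22...33
After op 4 (move_right): buffer="wxunxcjagxukmfxu" (len 16), cursors c1@4 c2@12 c3@16, authorship .11......22...33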